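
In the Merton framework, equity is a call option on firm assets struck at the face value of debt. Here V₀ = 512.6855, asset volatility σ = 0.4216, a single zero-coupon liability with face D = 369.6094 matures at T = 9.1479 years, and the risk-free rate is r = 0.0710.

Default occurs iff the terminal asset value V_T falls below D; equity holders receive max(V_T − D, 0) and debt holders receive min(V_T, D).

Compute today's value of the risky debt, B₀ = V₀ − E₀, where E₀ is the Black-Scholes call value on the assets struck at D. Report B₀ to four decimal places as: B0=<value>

d₁ = [ln(V₀/D) + (r + σ²/2)T] / (σ√T)
   = [ln(512.6855/369.6094) + (0.0710 + 0.5·0.4216²)·9.1479] / (0.4216·√9.1479)
   = [0.327216 + 1.462505] / 1.275150 = 1.403537
d₂ = d₁ − σ√T = 1.403537 − 1.275150 = 0.128387
N(d₁) = 0.919772,  N(d₂) = 0.551079,  e^(−rT) = 0.522306
E₀ = V₀·N(d₁) − D·e^(−rT)·N(d₂)
   = 512.6855·0.919772 − 369.6094·0.522306·0.551079 = 365.168203
B₀ = V₀ − E₀ = 512.6855 − 365.168203 = 147.517297

B0=147.5173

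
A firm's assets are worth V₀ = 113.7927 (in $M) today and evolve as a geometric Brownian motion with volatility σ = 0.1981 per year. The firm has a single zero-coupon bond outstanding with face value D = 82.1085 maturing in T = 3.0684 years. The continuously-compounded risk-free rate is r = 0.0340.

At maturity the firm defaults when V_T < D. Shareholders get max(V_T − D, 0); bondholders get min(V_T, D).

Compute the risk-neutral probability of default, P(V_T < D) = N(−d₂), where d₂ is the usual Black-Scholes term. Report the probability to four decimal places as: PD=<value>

d₁ = [ln(V₀/D) + (r + σ²/2)T] / (σ√T)
   = [ln(113.7927/82.1085) + (0.0340 + 0.5·0.1981²)·3.0684] / (0.1981·√3.0684)
   = [0.326337 + 0.164533] / 0.347009 = 1.414575
d₂ = d₁ − σ√T = 1.414575 − 0.347009 = 1.067566
risk-neutral PD = N(−d₂) = N(-1.067566) = 0.142858

PD=0.1429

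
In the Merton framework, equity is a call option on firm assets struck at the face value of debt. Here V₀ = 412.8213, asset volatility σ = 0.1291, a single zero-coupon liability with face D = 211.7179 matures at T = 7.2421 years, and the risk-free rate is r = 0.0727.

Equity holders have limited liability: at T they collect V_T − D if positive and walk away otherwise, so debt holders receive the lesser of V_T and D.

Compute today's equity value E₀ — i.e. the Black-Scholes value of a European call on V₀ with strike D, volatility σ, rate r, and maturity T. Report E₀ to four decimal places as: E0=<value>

E0=287.7721

d₁ = [ln(V₀/D) + (r + σ²/2)T] / (σ√T)
   = [ln(412.8213/211.7179) + (0.0727 + 0.5·0.1291²)·7.2421] / (0.1291·√7.2421)
   = [0.667760 + 0.586852] / 0.347423 = 3.611195
d₂ = d₁ − σ√T = 3.611195 − 0.347423 = 3.263772
N(d₁) = 0.999848,  N(d₂) = 0.999450,  e^(−rT) = 0.590668
E₀ = V₀·N(d₁) − D·e^(−rT)·N(d₂)
   = 412.8213·0.999848 − 211.7179·0.590668·0.999450 = 287.772078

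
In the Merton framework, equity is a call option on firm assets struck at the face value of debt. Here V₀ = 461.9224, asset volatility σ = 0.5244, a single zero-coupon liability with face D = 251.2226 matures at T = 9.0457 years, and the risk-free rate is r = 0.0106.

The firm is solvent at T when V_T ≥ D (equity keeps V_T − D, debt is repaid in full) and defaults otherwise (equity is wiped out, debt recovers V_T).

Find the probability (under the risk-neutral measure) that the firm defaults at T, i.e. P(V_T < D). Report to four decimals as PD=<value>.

d₁ = [ln(V₀/D) + (r + σ²/2)T] / (σ√T)
   = [ln(461.9224/251.2226) + (0.0106 + 0.5·0.5244²)·9.0457] / (0.5244·√9.0457)
   = [0.609058 + 1.339647] / 1.577189 = 1.235556
d₂ = d₁ − σ√T = 1.235556 − 1.577189 = -0.341634
risk-neutral PD = N(−d₂) = N(0.341634) = 0.633687

PD=0.6337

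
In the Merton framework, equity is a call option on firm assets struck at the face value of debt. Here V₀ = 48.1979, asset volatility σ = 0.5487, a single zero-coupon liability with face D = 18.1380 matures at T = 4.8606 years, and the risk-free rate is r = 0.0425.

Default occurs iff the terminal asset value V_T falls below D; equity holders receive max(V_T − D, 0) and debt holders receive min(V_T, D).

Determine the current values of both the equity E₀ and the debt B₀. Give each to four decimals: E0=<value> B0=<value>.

E0=35.9411 B0=12.2568

d₁ = [ln(V₀/D) + (r + σ²/2)T] / (σ√T)
   = [ln(48.1979/18.1380) + (0.0425 + 0.5·0.5487²)·4.8606] / (0.5487·√4.8606)
   = [0.977306 + 0.938270] / 1.209706 = 1.583505
d₂ = d₁ − σ√T = 1.583505 − 1.209706 = 0.373799
N(d₁) = 0.943347,  N(d₂) = 0.645723,  e^(−rT) = 0.813365
E₀ = V₀·N(d₁) − D·e^(−rT)·N(d₂)
   = 48.1979·0.943347 − 18.1380·0.813365·0.645723 = 35.941105
B₀ = V₀ − E₀ = 48.1979 − 35.941105 = 12.256795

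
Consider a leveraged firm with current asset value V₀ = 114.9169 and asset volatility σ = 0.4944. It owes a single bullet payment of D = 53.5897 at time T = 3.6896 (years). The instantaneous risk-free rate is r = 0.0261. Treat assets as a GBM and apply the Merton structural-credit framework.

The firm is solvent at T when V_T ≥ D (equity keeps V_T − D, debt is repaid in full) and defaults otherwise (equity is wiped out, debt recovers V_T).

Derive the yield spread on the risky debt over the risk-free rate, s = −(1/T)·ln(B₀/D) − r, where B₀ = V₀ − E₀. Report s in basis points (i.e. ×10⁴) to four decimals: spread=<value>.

d₁ = [ln(V₀/D) + (r + σ²/2)T] / (σ√T)
   = [ln(114.9169/53.5897) + (0.0261 + 0.5·0.4944²)·3.6896] / (0.4944·√3.6896)
   = [0.762852 + 0.547226] / 0.949660 = 1.379523
d₂ = d₁ − σ√T = 1.379523 − 0.949660 = 0.429863
N(d₁) = 0.916133,  N(d₂) = 0.666352,  e^(−rT) = 0.908193
E₀ = V₀·N(d₁) − D·e^(−rT)·N(d₂)
   = 114.9169·0.916133 − 53.5897·0.908193·0.666352 = 72.847965
B₀ = V₀ − E₀ = 114.9169 − 72.847965 = 42.068935
spread = −(1/T)·ln(B₀/D) − r = −(1/3.6896)·ln(42.068935/53.5897) − 0.0261 = 0.03950259
in basis points: 0.03950259 × 10⁴ = 395.0259 bp

spread=395.0259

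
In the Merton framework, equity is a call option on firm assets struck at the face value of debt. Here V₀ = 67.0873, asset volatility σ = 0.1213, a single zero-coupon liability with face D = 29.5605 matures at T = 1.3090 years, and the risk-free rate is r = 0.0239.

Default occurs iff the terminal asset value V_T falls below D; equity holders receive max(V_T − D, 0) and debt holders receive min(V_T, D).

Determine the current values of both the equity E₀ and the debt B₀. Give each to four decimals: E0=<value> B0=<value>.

E0=38.4373 B0=28.6500

d₁ = [ln(V₀/D) + (r + σ²/2)T] / (σ√T)
   = [ln(67.0873/29.5605) + (0.0239 + 0.5·0.1213²)·1.3090] / (0.1213·√1.3090)
   = [0.819556 + 0.040915] / 0.138781 = 6.200198
d₂ = d₁ − σ√T = 6.200198 − 0.138781 = 6.061417
N(d₁) = 1.000000,  N(d₂) = 1.000000,  e^(−rT) = 0.969199
E₀ = V₀·N(d₁) − D·e^(−rT)·N(d₂)
   = 67.0873·1.000000 − 29.5605·0.969199·1.000000 = 38.437287
B₀ = V₀ − E₀ = 67.0873 − 38.437287 = 28.650013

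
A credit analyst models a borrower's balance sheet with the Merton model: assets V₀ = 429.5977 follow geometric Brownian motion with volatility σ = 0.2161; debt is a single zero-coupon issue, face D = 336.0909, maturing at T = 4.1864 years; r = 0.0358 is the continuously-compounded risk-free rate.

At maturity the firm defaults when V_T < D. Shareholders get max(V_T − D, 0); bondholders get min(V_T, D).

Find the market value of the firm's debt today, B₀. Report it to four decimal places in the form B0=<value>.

B0=273.7228

d₁ = [ln(V₀/D) + (r + σ²/2)T] / (σ√T)
   = [ln(429.5977/336.0909) + (0.0358 + 0.5·0.2161²)·4.1864] / (0.2161·√4.1864)
   = [0.245468 + 0.247624] / 0.442156 = 1.115199
d₂ = d₁ − σ√T = 1.115199 − 0.442156 = 0.673043
N(d₁) = 0.867617,  N(d₂) = 0.749540,  e^(−rT) = 0.860817
E₀ = V₀·N(d₁) − D·e^(−rT)·N(d₂)
   = 429.5977·0.867617 − 336.0909·0.860817·0.749540 = 155.874869
B₀ = V₀ − E₀ = 429.5977 − 155.874869 = 273.722831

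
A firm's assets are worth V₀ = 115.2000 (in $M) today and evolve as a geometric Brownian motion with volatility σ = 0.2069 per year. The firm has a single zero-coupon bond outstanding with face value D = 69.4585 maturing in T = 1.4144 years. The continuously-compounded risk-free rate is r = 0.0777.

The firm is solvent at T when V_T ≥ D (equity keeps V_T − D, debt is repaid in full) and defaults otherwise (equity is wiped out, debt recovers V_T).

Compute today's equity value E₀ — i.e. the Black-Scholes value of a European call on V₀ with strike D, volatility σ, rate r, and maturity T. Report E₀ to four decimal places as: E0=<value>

E0=53.0115

d₁ = [ln(V₀/D) + (r + σ²/2)T] / (σ√T)
   = [ln(115.2000/69.4585) + (0.0777 + 0.5·0.2069²)·1.4144] / (0.2069·√1.4144)
   = [0.505940 + 0.140172] / 0.246063 = 2.625800
d₂ = d₁ − σ√T = 2.625800 − 0.246063 = 2.379737
N(d₁) = 0.995678,  N(d₂) = 0.991338,  e^(−rT) = 0.895925
E₀ = V₀·N(d₁) − D·e^(−rT)·N(d₂)
   = 115.2000·0.995678 − 69.4585·0.895925·0.991338 = 53.011550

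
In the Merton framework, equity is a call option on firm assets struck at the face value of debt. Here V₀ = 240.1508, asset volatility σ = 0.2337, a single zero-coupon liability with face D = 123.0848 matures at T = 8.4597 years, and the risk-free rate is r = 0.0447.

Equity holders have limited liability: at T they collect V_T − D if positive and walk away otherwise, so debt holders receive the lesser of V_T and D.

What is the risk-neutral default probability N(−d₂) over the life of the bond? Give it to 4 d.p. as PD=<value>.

PD=0.1151

d₁ = [ln(V₀/D) + (r + σ²/2)T] / (σ√T)
   = [ln(240.1508/123.0848) + (0.0447 + 0.5·0.2337²)·8.4597] / (0.2337·√8.4597)
   = [0.668394 + 0.609165] / 0.679730 = 1.879510
d₂ = d₁ − σ√T = 1.879510 − 0.679730 = 1.199780
risk-neutral PD = N(−d₂) = N(-1.199780) = 0.115112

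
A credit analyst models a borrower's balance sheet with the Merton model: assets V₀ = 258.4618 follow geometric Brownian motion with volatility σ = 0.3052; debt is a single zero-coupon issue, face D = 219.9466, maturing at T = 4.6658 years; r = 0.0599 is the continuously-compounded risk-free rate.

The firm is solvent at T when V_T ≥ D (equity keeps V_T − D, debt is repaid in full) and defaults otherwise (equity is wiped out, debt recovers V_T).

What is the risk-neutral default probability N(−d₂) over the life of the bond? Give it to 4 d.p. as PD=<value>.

PD=0.3673

d₁ = [ln(V₀/D) + (r + σ²/2)T] / (σ√T)
   = [ln(258.4618/219.9466) + (0.0599 + 0.5·0.3052²)·4.6658] / (0.3052·√4.6658)
   = [0.161363 + 0.496784] / 0.659246 = 0.998333
d₂ = d₁ − σ√T = 0.998333 − 0.659246 = 0.339087
risk-neutral PD = N(−d₂) = N(-0.339087) = 0.367272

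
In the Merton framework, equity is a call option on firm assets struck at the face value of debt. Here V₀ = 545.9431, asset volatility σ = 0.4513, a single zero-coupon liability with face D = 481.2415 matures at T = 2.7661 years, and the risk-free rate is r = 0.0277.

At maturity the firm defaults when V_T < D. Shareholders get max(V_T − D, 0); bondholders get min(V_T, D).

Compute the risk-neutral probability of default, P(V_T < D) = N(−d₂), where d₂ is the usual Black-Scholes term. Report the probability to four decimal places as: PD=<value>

PD=0.5419

d₁ = [ln(V₀/D) + (r + σ²/2)T] / (σ√T)
   = [ln(545.9431/481.2415) + (0.0277 + 0.5·0.4513²)·2.7661] / (0.4513·√2.7661)
   = [0.126146 + 0.358309] / 0.750584 = 0.645437
d₂ = d₁ − σ√T = 0.645437 − 0.750584 = -0.105147
risk-neutral PD = N(−d₂) = N(0.105147) = 0.541870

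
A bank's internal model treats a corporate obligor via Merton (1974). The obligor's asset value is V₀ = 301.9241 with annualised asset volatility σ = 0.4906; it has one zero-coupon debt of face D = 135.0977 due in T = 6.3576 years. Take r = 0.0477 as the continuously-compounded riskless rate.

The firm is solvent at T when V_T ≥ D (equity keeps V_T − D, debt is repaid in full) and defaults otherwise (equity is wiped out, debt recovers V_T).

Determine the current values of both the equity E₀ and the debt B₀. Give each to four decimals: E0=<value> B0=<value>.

E0=221.5324 B0=80.3917

d₁ = [ln(V₀/D) + (r + σ²/2)T] / (σ√T)
   = [ln(301.9241/135.0977) + (0.0477 + 0.5·0.4906²)·6.3576] / (0.4906·√6.3576)
   = [0.804177 + 1.068358] / 1.237013 = 1.513756
d₂ = d₁ − σ√T = 1.513756 − 1.237013 = 0.276743
N(d₁) = 0.934956,  N(d₂) = 0.609011,  e^(−rT) = 0.738409
E₀ = V₀·N(d₁) − D·e^(−rT)·N(d₂)
   = 301.9241·0.934956 − 135.0977·0.738409·0.609011 = 221.532427
B₀ = V₀ − E₀ = 301.9241 − 221.532427 = 80.391673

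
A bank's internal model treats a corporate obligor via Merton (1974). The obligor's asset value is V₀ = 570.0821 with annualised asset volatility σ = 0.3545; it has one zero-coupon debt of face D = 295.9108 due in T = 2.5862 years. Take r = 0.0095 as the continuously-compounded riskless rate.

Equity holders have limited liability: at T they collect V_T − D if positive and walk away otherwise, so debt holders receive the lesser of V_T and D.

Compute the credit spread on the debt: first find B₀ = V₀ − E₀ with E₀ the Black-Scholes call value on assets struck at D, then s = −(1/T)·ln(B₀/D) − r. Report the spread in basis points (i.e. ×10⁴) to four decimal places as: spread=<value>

d₁ = [ln(V₀/D) + (r + σ²/2)T] / (σ√T)
   = [ln(570.0821/295.9108) + (0.0095 + 0.5·0.3545²)·2.5862] / (0.3545·√2.5862)
   = [0.655722 + 0.187073] / 0.570095 = 1.478342
d₂ = d₁ − σ√T = 1.478342 − 0.570095 = 0.908247
N(d₁) = 0.930342,  N(d₂) = 0.818126,  e^(−rT) = 0.975730
E₀ = V₀·N(d₁) − D·e^(−rT)·N(d₂)
   = 570.0821·0.930342 − 295.9108·0.975730·0.818126 = 294.154365
B₀ = V₀ − E₀ = 570.0821 − 294.154365 = 275.927735
spread = −(1/T)·ln(B₀/D) − r = −(1/2.5862)·ln(275.927735/295.9108) − 0.0095 = 0.01753544
in basis points: 0.01753544 × 10⁴ = 175.3544 bp

spread=175.3544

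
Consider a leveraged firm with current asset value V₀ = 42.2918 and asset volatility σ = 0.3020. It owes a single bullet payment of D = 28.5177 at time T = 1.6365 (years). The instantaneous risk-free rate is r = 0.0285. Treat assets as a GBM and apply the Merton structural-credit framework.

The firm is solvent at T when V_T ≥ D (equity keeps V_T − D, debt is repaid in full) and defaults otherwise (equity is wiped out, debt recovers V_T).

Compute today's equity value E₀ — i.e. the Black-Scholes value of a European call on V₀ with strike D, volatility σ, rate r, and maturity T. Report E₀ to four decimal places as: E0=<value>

E0=15.8928

d₁ = [ln(V₀/D) + (r + σ²/2)T] / (σ√T)
   = [ln(42.2918/28.5177) + (0.0285 + 0.5·0.3020²)·1.6365] / (0.3020·√1.6365)
   = [0.394068 + 0.121268] / 0.386336 = 1.333907
d₂ = d₁ − σ√T = 1.333907 − 0.386336 = 0.947572
N(d₁) = 0.908883,  N(d₂) = 0.828326,  e^(−rT) = 0.954431
E₀ = V₀·N(d₁) − D·e^(−rT)·N(d₂)
   = 42.2918·0.908883 − 28.5177·0.954431·0.828326 = 15.892772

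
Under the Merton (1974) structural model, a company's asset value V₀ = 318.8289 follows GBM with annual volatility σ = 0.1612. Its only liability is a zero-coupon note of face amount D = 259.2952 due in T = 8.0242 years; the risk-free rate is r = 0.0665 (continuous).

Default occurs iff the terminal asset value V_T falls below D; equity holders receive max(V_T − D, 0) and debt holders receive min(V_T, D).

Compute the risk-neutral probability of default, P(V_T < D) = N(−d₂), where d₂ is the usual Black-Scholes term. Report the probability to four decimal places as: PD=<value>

d₁ = [ln(V₀/D) + (r + σ²/2)T] / (σ√T)
   = [ln(318.8289/259.2952) + (0.0665 + 0.5·0.1612²)·8.0242] / (0.1612·√8.0242)
   = [0.206687 + 0.637865] / 0.456632 = 1.849528
d₂ = d₁ − σ√T = 1.849528 − 0.456632 = 1.392897
risk-neutral PD = N(−d₂) = N(-1.392897) = 0.081826

PD=0.0818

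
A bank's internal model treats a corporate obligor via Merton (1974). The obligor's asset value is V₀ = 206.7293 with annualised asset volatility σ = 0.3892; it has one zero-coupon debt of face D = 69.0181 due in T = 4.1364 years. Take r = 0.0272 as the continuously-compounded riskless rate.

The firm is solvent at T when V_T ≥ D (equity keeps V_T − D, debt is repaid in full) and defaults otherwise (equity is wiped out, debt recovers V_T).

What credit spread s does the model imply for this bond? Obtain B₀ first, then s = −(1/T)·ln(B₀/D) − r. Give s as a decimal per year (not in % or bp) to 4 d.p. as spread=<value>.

d₁ = [ln(V₀/D) + (r + σ²/2)T] / (σ√T)
   = [ln(206.7293/69.0181) + (0.0272 + 0.5·0.3892²)·4.1364] / (0.3892·√4.1364)
   = [1.097041 + 0.425794] / 0.791560 = 1.923840
d₂ = d₁ − σ√T = 1.923840 − 0.791560 = 1.132279
N(d₁) = 0.972813,  N(d₂) = 0.871241,  e^(−rT) = 0.893588
E₀ = V₀·N(d₁) − D·e^(−rT)·N(d₂)
   = 206.7293·0.972813 − 69.0181·0.893588·0.871241 = 147.376135
B₀ = V₀ − E₀ = 206.7293 − 147.376135 = 59.353165
spread = −(1/T)·ln(B₀/D) − r = −(1/4.1364)·ln(59.353165/69.0181) − 0.0272 = 0.00927213

spread=0.0093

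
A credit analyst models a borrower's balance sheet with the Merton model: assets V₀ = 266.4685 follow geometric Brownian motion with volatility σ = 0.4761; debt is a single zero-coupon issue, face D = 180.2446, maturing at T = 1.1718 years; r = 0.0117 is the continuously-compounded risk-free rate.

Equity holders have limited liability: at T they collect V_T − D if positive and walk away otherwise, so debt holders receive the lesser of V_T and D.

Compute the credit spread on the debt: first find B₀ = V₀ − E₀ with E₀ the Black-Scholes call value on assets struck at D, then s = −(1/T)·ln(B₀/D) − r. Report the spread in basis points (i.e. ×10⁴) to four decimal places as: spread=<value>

spread=677.7823

d₁ = [ln(V₀/D) + (r + σ²/2)T] / (σ√T)
   = [ln(266.4685/180.2446) + (0.0117 + 0.5·0.4761²)·1.1718] / (0.4761·√1.1718)
   = [0.390941 + 0.146517] / 0.515377 = 1.042845
d₂ = d₁ − σ√T = 1.042845 − 0.515377 = 0.527468
N(d₁) = 0.851490,  N(d₂) = 0.701066,  e^(−rT) = 0.986383
E₀ = V₀·N(d₁) − D·e^(−rT)·N(d₂)
   = 266.4685·0.851490 − 180.2446·0.986383·0.701066 = 102.252567
B₀ = V₀ − E₀ = 266.4685 − 102.252567 = 164.215933
spread = −(1/T)·ln(B₀/D) − r = −(1/1.1718)·ln(164.215933/180.2446) − 0.0117 = 0.06777823
in basis points: 0.06777823 × 10⁴ = 677.7823 bp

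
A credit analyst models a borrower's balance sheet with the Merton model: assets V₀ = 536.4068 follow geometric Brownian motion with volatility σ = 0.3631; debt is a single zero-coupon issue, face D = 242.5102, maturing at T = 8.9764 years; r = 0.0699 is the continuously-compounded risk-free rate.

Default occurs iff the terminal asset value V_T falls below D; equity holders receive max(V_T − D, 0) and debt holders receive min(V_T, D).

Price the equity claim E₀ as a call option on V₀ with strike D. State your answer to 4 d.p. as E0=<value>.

d₁ = [ln(V₀/D) + (r + σ²/2)T] / (σ√T)
   = [ln(536.4068/242.5102) + (0.0699 + 0.5·0.3631²)·8.9764] / (0.3631·√8.9764)
   = [0.793849 + 1.219182] / 1.087871 = 1.850432
d₂ = d₁ − σ√T = 1.850432 − 1.087871 = 0.762561
N(d₁) = 0.967874,  N(d₂) = 0.777137,  e^(−rT) = 0.533951
E₀ = V₀·N(d₁) − D·e^(−rT)·N(d₂)
   = 536.4068·0.967874 − 242.5102·0.533951·0.777137 = 418.543888

E0=418.5439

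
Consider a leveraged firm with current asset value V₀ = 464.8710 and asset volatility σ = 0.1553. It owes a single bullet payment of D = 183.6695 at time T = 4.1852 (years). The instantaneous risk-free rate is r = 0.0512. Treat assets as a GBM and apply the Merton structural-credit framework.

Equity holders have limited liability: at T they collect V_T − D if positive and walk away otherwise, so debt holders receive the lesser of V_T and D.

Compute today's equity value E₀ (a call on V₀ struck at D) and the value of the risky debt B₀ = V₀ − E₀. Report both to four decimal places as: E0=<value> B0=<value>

d₁ = [ln(V₀/D) + (r + σ²/2)T] / (σ√T)
   = [ln(464.8710/183.6695) + (0.0512 + 0.5·0.1553²)·4.1852] / (0.1553·√4.1852)
   = [0.928622 + 0.264752] / 0.317709 = 3.756185
d₂ = d₁ − σ√T = 3.756185 − 0.317709 = 3.438475
N(d₁) = 0.999914,  N(d₂) = 0.999708,  e^(−rT) = 0.807121
E₀ = V₀·N(d₁) − D·e^(−rT)·N(d₂)
   = 464.8710·0.999914 − 183.6695·0.807121·0.999708 = 316.630833
B₀ = V₀ − E₀ = 464.8710 − 316.630833 = 148.240167

E0=316.6308 B0=148.2402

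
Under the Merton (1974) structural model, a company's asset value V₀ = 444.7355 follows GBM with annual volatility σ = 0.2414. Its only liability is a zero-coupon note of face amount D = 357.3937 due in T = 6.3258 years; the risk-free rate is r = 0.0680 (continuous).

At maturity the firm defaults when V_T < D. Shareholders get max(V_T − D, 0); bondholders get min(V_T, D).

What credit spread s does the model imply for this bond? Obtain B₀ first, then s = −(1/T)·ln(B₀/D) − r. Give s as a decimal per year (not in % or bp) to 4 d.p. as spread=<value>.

d₁ = [ln(V₀/D) + (r + σ²/2)T] / (σ√T)
   = [ln(444.7355/357.3937) + (0.0680 + 0.5·0.2414²)·6.3258] / (0.2414·√6.3258)
   = [0.218642 + 0.614469] / 0.607149 = 1.372170
d₂ = d₁ − σ√T = 1.372170 − 0.607149 = 0.765021
N(d₁) = 0.914995,  N(d₂) = 0.777870,  e^(−rT) = 0.650409
E₀ = V₀·N(d₁) − D·e^(−rT)·N(d₂)
   = 444.7355·0.914995 − 357.3937·0.650409·0.777870 = 226.113098
B₀ = V₀ − E₀ = 444.7355 − 226.113098 = 218.622402
spread = −(1/T)·ln(B₀/D) − r = −(1/6.3258)·ln(218.622402/357.3937) − 0.0680 = 0.00969641

spread=0.0097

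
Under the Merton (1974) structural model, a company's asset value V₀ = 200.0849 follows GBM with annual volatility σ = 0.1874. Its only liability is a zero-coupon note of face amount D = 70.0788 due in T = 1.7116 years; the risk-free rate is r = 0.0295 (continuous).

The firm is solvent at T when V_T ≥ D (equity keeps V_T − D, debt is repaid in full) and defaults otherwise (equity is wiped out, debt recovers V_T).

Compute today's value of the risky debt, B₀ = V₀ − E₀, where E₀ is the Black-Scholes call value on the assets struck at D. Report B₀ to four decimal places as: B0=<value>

B0=66.6282

d₁ = [ln(V₀/D) + (r + σ²/2)T] / (σ√T)
   = [ln(200.0849/70.0788) + (0.0295 + 0.5·0.1874²)·1.7116] / (0.1874·√1.7116)
   = [1.049121 + 0.080547] / 0.245172 = 4.607658
d₂ = d₁ − σ√T = 4.607658 − 0.245172 = 4.362486
N(d₁) = 0.999998,  N(d₂) = 0.999994,  e^(−rT) = 0.950761
E₀ = V₀·N(d₁) − D·e^(−rT)·N(d₂)
   = 200.0849·0.999998 − 70.0788·0.950761·0.999994 = 133.456707
B₀ = V₀ − E₀ = 200.0849 − 133.456707 = 66.628193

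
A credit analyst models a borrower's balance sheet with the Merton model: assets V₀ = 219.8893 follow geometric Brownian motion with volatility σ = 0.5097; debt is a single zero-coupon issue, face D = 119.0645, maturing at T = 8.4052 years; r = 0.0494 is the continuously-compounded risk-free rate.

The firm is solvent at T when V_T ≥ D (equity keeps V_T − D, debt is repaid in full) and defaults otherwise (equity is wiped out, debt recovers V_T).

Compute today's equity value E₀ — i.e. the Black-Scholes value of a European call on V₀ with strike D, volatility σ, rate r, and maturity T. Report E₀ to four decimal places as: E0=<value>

d₁ = [ln(V₀/D) + (r + σ²/2)T] / (σ√T)
   = [ln(219.8893/119.0645) + (0.0494 + 0.5·0.5097²)·8.4052] / (0.5097·√8.4052)
   = [0.613459 + 1.507028] / 1.477708 = 1.434983
d₂ = d₁ − σ√T = 1.434983 − 1.477708 = -0.042725
N(d₁) = 0.924354,  N(d₂) = 0.482960,  e^(−rT) = 0.660197
E₀ = V₀·N(d₁) − D·e^(−rT)·N(d₂)
   = 219.8893·0.924354 − 119.0645·0.660197·0.482960 = 165.291964

E0=165.2920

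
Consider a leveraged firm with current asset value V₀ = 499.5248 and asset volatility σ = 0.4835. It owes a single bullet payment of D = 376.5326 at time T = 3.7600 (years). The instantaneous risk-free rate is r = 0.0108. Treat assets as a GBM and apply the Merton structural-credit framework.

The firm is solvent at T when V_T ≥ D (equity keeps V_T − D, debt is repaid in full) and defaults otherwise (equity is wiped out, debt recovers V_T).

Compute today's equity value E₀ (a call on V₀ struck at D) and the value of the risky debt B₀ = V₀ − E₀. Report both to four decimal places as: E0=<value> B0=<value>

E0=232.7120 B0=266.8128

d₁ = [ln(V₀/D) + (r + σ²/2)T] / (σ√T)
   = [ln(499.5248/376.5326) + (0.0108 + 0.5·0.4835²)·3.7600] / (0.4835·√3.7600)
   = [0.282653 + 0.480100] / 0.937541 = 0.813567
d₂ = d₁ − σ√T = 0.813567 − 0.937541 = -0.123975
N(d₁) = 0.792053,  N(d₂) = 0.450668,  e^(−rT) = 0.960205
E₀ = V₀·N(d₁) − D·e^(−rT)·N(d₂)
   = 499.5248·0.792053 − 376.5326·0.960205·0.450668 = 232.712009
B₀ = V₀ − E₀ = 499.5248 − 232.712009 = 266.812791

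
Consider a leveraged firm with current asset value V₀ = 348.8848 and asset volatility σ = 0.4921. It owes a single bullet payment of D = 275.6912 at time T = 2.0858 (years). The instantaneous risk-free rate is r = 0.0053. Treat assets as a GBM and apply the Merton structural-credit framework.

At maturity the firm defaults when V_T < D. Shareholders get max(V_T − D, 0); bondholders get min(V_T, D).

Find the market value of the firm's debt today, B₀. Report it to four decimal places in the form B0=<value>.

d₁ = [ln(V₀/D) + (r + σ²/2)T] / (σ√T)
   = [ln(348.8848/275.6912) + (0.0053 + 0.5·0.4921²)·2.0858] / (0.4921·√2.0858)
   = [0.235460 + 0.263606] / 0.710706 = 0.702212
d₂ = d₁ − σ√T = 0.702212 − 0.710706 = -0.008493
N(d₁) = 0.758727,  N(d₂) = 0.496612,  e^(−rT) = 0.989006
E₀ = V₀·N(d₁) − D·e^(−rT)·N(d₂)
   = 348.8848·0.758727 − 275.6912·0.989006·0.496612 = 129.301884
B₀ = V₀ − E₀ = 348.8848 − 129.301884 = 219.582916

B0=219.5829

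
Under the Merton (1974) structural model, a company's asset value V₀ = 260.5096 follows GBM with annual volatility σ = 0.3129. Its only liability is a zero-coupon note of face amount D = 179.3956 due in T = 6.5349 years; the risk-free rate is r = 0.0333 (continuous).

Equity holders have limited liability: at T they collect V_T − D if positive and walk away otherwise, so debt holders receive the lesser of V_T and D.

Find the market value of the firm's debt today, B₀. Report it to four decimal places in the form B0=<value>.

d₁ = [ln(V₀/D) + (r + σ²/2)T] / (σ√T)
   = [ln(260.5096/179.3956) + (0.0333 + 0.5·0.3129²)·6.5349] / (0.3129·√6.5349)
   = [0.373046 + 0.537516] / 0.799880 = 1.138374
d₂ = d₁ − σ√T = 1.138374 − 0.799880 = 0.338493
N(d₁) = 0.872518,  N(d₂) = 0.632504,  e^(−rT) = 0.804437
E₀ = V₀·N(d₁) − D·e^(−rT)·N(d₂)
   = 260.5096·0.872518 − 179.3956·0.804437·0.632504 = 136.020965
B₀ = V₀ − E₀ = 260.5096 − 136.020965 = 124.488635

B0=124.4886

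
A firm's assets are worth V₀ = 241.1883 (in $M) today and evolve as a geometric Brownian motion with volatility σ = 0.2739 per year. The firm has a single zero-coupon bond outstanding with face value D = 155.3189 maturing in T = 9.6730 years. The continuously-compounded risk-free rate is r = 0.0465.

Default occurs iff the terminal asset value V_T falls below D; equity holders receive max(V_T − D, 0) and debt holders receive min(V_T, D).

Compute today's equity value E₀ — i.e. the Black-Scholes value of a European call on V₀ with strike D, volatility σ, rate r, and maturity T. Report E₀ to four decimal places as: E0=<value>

E0=151.6320

d₁ = [ln(V₀/D) + (r + σ²/2)T] / (σ√T)
   = [ln(241.1883/155.3189) + (0.0465 + 0.5·0.2739²)·9.6730] / (0.2739·√9.6730)
   = [0.440098 + 0.812635] / 0.851869 = 1.470570
d₂ = d₁ − σ√T = 1.470570 − 0.851869 = 0.618701
N(d₁) = 0.929296,  N(d₂) = 0.731943,  e^(−rT) = 0.637759
E₀ = V₀·N(d₁) − D·e^(−rT)·N(d₂)
   = 241.1883·0.929296 − 155.3189·0.637759·0.731943 = 151.631958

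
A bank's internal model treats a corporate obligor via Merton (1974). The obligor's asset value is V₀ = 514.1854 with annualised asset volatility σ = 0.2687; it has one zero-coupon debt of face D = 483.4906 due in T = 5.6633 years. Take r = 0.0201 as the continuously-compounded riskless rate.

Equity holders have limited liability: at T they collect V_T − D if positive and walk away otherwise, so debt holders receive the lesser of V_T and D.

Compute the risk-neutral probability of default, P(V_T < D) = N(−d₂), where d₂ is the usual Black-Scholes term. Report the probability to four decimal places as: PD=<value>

d₁ = [ln(V₀/D) + (r + σ²/2)T] / (σ√T)
   = [ln(514.1854/483.4906) + (0.0201 + 0.5·0.2687²)·5.6633] / (0.2687·√5.6633)
   = [0.061552 + 0.318277] / 0.639444 = 0.593998
d₂ = d₁ − σ√T = 0.593998 − 0.639444 = -0.045446
risk-neutral PD = N(−d₂) = N(0.045446) = 0.518124

PD=0.5181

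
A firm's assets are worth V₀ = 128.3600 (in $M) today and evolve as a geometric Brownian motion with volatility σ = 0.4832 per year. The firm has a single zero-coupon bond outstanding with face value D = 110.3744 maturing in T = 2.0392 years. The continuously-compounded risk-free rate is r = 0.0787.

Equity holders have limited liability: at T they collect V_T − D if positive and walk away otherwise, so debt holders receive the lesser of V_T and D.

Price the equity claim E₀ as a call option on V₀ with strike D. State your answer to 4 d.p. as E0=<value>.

d₁ = [ln(V₀/D) + (r + σ²/2)T] / (σ√T)
   = [ln(128.3600/110.3744) + (0.0787 + 0.5·0.4832²)·2.0392] / (0.4832·√2.0392)
   = [0.150961 + 0.398544] / 0.690012 = 0.796369
d₂ = d₁ − σ√T = 0.796369 − 0.690012 = 0.106356
N(d₁) = 0.787091,  N(d₂) = 0.542350,  e^(−rT) = 0.851731
E₀ = V₀·N(d₁) − D·e^(−rT)·N(d₂)
   = 128.3600·0.787091 − 110.3744·0.851731·0.542350 = 50.045080

E0=50.0451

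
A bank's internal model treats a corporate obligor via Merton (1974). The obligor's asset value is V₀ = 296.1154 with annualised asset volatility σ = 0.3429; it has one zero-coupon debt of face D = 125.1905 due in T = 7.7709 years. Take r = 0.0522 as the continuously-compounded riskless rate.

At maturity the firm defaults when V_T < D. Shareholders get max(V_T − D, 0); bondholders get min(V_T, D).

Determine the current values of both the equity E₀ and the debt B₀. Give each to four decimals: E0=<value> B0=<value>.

d₁ = [ln(V₀/D) + (r + σ²/2)T] / (σ√T)
   = [ln(296.1154/125.1905) + (0.0522 + 0.5·0.3429²)·7.7709] / (0.3429·√7.7709)
   = [0.860913 + 0.862494] / 0.955879 = 1.802954
d₂ = d₁ − σ√T = 1.802954 − 0.955879 = 0.847074
N(d₁) = 0.964302,  N(d₂) = 0.801523,  e^(−rT) = 0.666549
E₀ = V₀·N(d₁) − D·e^(−rT)·N(d₂)
   = 296.1154·0.964302 − 125.1905·0.666549·0.801523 = 218.661126
B₀ = V₀ − E₀ = 296.1154 − 218.661126 = 77.454274

E0=218.6611 B0=77.4543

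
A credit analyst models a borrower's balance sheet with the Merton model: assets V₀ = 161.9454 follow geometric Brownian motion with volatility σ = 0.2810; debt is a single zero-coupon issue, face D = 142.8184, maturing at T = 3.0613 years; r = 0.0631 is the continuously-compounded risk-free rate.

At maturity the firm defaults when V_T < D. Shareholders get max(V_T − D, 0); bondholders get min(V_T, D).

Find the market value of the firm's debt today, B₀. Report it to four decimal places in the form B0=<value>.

B0=107.3323

d₁ = [ln(V₀/D) + (r + σ²/2)T] / (σ√T)
   = [ln(161.9454/142.8184) + (0.0631 + 0.5·0.2810²)·3.0613] / (0.2810·√3.0613)
   = [0.125685 + 0.314030] / 0.491654 = 0.894359
d₂ = d₁ − σ√T = 0.894359 − 0.491654 = 0.402706
N(d₁) = 0.814435,  N(d₂) = 0.656418,  e^(−rT) = 0.824343
E₀ = V₀·N(d₁) − D·e^(−rT)·N(d₂)
   = 161.9454·0.814435 − 142.8184·0.824343·0.656418 = 54.613055
B₀ = V₀ − E₀ = 161.9454 − 54.613055 = 107.332345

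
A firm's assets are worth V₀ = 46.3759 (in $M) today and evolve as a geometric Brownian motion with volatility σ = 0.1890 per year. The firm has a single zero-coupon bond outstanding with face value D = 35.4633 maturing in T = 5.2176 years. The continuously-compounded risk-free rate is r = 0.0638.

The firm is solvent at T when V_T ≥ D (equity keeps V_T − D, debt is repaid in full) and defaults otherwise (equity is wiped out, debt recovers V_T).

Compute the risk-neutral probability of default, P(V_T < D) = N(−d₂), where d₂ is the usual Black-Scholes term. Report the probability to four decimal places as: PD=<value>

PD=0.1197

d₁ = [ln(V₀/D) + (r + σ²/2)T] / (σ√T)
   = [ln(46.3759/35.4633) + (0.0638 + 0.5·0.1890²)·5.2176] / (0.1890·√5.2176)
   = [0.268282 + 0.426072] / 0.431715 = 1.608360
d₂ = d₁ − σ√T = 1.608360 − 0.431715 = 1.176645
risk-neutral PD = N(−d₂) = N(-1.176645) = 0.119669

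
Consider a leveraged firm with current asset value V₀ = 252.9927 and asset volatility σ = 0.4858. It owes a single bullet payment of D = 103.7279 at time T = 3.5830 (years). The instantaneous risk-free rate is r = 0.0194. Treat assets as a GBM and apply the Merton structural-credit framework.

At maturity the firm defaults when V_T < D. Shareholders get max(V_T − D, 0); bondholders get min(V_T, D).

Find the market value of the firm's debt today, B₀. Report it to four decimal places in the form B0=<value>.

d₁ = [ln(V₀/D) + (r + σ²/2)T] / (σ√T)
   = [ln(252.9927/103.7279) + (0.0194 + 0.5·0.4858²)·3.5830] / (0.4858·√3.5830)
   = [0.891590 + 0.492307] / 0.919562 = 1.504952
d₂ = d₁ − σ√T = 1.504952 − 0.919562 = 0.585391
N(d₁) = 0.933832,  N(d₂) = 0.720857,  e^(−rT) = 0.932851
E₀ = V₀·N(d₁) − D·e^(−rT)·N(d₂)
   = 252.9927·0.933832 − 103.7279·0.932851·0.720857 = 166.500572
B₀ = V₀ − E₀ = 252.9927 − 166.500572 = 86.492128

B0=86.4921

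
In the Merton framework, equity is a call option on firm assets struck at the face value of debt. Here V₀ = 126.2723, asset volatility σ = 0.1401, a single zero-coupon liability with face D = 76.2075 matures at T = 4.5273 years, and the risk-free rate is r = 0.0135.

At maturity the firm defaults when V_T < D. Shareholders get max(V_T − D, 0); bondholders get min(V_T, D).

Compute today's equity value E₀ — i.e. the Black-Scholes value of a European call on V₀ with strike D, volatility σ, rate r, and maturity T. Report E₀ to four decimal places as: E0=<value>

d₁ = [ln(V₀/D) + (r + σ²/2)T] / (σ√T)
   = [ln(126.2723/76.2075) + (0.0135 + 0.5·0.1401²)·4.5273] / (0.1401·√4.5273)
   = [0.504981 + 0.105549] / 0.298097 = 2.048092
d₂ = d₁ − σ√T = 2.048092 − 0.298097 = 1.749995
N(d₁) = 0.979725,  N(d₂) = 0.959940,  e^(−rT) = 0.940712
E₀ = V₀·N(d₁) − D·e^(−rT)·N(d₂)
   = 126.2723·0.979725 − 76.2075·0.940712·0.959940 = 54.894623

E0=54.8946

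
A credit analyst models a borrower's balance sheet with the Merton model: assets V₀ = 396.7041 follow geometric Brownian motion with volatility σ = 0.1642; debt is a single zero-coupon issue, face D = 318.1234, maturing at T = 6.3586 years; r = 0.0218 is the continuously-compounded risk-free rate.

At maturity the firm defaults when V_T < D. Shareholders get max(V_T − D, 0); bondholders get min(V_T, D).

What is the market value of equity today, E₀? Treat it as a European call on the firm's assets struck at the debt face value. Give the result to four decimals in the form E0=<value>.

E0=134.1822

d₁ = [ln(V₀/D) + (r + σ²/2)T] / (σ√T)
   = [ln(396.7041/318.1234) + (0.0218 + 0.5·0.1642²)·6.3586] / (0.1642·√6.3586)
   = [0.220751 + 0.224337] / 0.414051 = 1.074959
d₂ = d₁ − σ√T = 1.074959 − 0.414051 = 0.660908
N(d₁) = 0.858803,  N(d₂) = 0.745664,  e^(−rT) = 0.870561
E₀ = V₀·N(d₁) − D·e^(−rT)·N(d₂)
   = 396.7041·0.858803 − 318.1234·0.870561·0.745664 = 134.182238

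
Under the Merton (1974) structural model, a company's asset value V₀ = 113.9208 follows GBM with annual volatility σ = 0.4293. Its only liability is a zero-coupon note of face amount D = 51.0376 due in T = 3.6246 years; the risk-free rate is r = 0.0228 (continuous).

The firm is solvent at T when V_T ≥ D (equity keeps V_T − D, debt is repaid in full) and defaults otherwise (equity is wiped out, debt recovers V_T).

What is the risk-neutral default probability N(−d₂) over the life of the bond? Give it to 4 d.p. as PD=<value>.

PD=0.2499

d₁ = [ln(V₀/D) + (r + σ²/2)T] / (σ√T)
   = [ln(113.9208/51.0376) + (0.0228 + 0.5·0.4293²)·3.6246] / (0.4293·√3.6246)
   = [0.802941 + 0.416645] / 0.817318 = 1.492181
d₂ = d₁ − σ√T = 1.492181 − 0.817318 = 0.674863
risk-neutral PD = N(−d₂) = N(-0.674863) = 0.249881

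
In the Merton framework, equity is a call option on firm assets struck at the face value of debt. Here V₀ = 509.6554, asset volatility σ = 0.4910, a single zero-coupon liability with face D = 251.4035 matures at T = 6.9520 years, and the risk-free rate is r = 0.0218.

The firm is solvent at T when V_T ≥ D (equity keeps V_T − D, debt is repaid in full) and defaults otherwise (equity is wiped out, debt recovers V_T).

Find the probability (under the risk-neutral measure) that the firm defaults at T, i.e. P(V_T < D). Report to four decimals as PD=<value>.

PD=0.4938

d₁ = [ln(V₀/D) + (r + σ²/2)T] / (σ√T)
   = [ln(509.6554/251.4035) + (0.0218 + 0.5·0.4910²)·6.9520] / (0.4910·√6.9520)
   = [0.706676 + 0.989551] / 1.294602 = 1.310230
d₂ = d₁ − σ√T = 1.310230 − 1.294602 = 0.015628
risk-neutral PD = N(−d₂) = N(-0.015628) = 0.493766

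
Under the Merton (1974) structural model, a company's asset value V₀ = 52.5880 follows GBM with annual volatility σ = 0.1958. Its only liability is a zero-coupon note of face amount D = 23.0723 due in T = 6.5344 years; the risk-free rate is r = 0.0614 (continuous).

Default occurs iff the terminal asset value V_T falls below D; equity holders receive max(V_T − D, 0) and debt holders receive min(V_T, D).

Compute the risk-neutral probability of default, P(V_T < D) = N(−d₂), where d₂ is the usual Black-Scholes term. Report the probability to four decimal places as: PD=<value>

d₁ = [ln(V₀/D) + (r + σ²/2)T] / (σ√T)
   = [ln(52.5880/23.0723) + (0.0614 + 0.5·0.1958²)·6.5344] / (0.1958·√6.5344)
   = [0.823855 + 0.526469] / 0.500513 = 2.697879
d₂ = d₁ − σ√T = 2.697879 − 0.500513 = 2.197366
risk-neutral PD = N(−d₂) = N(-2.197366) = 0.013997

PD=0.0140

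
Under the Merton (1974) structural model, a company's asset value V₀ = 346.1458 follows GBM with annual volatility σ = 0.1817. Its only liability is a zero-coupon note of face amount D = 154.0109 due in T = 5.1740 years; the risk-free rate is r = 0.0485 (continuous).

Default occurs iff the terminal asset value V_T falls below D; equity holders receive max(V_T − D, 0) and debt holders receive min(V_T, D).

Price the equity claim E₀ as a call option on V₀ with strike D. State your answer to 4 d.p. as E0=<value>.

E0=226.4491

d₁ = [ln(V₀/D) + (r + σ²/2)T] / (σ√T)
   = [ln(346.1458/154.0109) + (0.0485 + 0.5·0.1817²)·5.1740] / (0.1817·√5.1740)
   = [0.809837 + 0.336349] / 0.413303 = 2.773235
d₂ = d₁ − σ√T = 2.773235 − 0.413303 = 2.359932
N(d₁) = 0.997225,  N(d₂) = 0.990861,  e^(−rT) = 0.778070
E₀ = V₀·N(d₁) − D·e^(−rT)·N(d₂)
   = 346.1458·0.997225 − 154.0109·0.778070·0.990861 = 226.449129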